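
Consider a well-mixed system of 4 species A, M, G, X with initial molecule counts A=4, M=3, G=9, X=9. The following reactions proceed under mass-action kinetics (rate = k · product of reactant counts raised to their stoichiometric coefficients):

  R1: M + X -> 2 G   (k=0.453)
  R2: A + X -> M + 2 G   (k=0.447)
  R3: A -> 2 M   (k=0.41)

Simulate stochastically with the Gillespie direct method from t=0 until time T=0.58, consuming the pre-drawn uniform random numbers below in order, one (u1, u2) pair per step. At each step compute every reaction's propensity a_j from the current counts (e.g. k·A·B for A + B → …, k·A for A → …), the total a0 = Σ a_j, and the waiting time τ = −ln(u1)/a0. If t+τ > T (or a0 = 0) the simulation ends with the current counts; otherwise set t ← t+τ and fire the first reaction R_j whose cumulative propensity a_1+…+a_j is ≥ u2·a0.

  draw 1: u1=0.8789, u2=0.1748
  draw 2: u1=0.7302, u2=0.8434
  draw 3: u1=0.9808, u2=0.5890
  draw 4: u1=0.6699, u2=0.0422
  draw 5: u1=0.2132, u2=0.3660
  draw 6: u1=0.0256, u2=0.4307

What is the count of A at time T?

A at T = 2

t=0.000: A=4 M=3 G=9 X=9
Draw 1: a1=12.231, a2=16.092, a3=1.640, a0=29.963; τ=−ln(0.8789)/29.963=0.004 → t=0.004; u2·a0=0.1748·29.963=5.238 ≤ a1=12.231 → R1 fires; A=4 M=2 G=11 X=8
Draw 2: a1=7.248, a2=14.304, a3=1.640, a0=23.192; τ=−ln(0.7302)/23.192=0.014 → t=0.018; u2·a0=0.8434·23.192=19.560; a1=7.248 < 19.560 ≤ a1+a2=21.552 → R2 fires; A=3 M=3 G=13 X=7
Draw 3: a1=9.513, a2=9.387, a3=1.230, a0=20.130; τ=−ln(0.9808)/20.130=0.001 → t=0.019; u2·a0=0.5890·20.130=11.857; a1=9.513 < 11.857 ≤ a1+a2=18.900 → R2 fires; A=2 M=4 G=15 X=6
Draw 4: a1=10.872, a2=5.364, a3=0.820, a0=17.056; τ=−ln(0.6699)/17.056=0.023 → t=0.042; u2·a0=0.0422·17.056=0.720 ≤ a1=10.872 → R1 fires; A=2 M=3 G=17 X=5
Draw 5: a1=6.795, a2=4.470, a3=0.820, a0=12.085; τ=−ln(0.2132)/12.085=0.128 → t=0.170; u2·a0=0.3660·12.085=4.423 ≤ a1=6.795 → R1 fires; A=2 M=2 G=19 X=4
Draw 6: a1=3.624, a2=3.576, a3=0.820, a0=8.020; τ=−ln(0.0256)/8.020=0.457 → t=0.627 > T=0.58: stop.
Read off A at T=0.58: 2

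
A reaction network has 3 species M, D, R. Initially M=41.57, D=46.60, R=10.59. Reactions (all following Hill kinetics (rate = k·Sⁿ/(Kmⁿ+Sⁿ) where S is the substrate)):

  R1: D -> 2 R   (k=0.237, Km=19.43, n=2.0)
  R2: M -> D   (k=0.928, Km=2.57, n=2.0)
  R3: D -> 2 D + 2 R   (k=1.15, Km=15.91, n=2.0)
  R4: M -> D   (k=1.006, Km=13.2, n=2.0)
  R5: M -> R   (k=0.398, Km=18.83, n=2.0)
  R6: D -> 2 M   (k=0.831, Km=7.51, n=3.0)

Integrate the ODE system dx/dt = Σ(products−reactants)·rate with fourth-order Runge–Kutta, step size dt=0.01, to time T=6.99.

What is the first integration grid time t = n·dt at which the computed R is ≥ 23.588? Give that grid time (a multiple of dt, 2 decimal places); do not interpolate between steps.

RK4 with dt=0.01: 699 steps to T=6.99. Trajectory (selected grid times):
t=0.00: M=41.57 D=46.60 R=10.59
t=0.78: M=41.17 D=48.04 R=12.78
t=1.55: M=40.78 D=49.45 R=14.94
t=2.33: M=40.39 D=50.89 R=17.15
t=3.11: M=39.99 D=52.33 R=19.37
t=3.88: M=39.61 D=53.76 R=21.56
t=4.58: M=39.26 D=55.05 R=23.57
t=4.59: M=39.26 D=55.07 R=23.60
t=4.66: M=39.22 D=55.20 R=23.80
t=5.44: M=38.84 D=56.64 R=26.04
t=6.21: M=38.46 D=58.07 R=28.26
t=6.99: M=38.09 D=59.51 R=30.51
R(4.58)=23.569 < 23.588 but R(4.59)=23.597 ≥ 23.588, so the first grid time is t=4.59.

Threshold first reached at t = 4.59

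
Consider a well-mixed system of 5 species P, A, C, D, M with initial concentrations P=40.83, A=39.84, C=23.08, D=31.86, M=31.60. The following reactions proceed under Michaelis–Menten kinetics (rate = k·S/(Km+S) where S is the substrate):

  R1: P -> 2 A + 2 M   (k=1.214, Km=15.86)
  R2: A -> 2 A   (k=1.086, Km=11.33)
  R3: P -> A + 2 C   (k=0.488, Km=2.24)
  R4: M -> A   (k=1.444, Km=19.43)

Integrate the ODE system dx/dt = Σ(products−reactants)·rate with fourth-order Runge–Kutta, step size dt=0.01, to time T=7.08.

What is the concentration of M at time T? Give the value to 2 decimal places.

M at T = 37.01

RK4 with dt=0.01: 708 steps to T=7.08. Trajectory (selected grid times):
t=0.00: P=40.83 A=39.84 C=23.08 D=31.86 M=31.60
t=0.79: P=39.78 A=42.96 C=23.81 D=31.86 M=32.27
t=1.57: P=38.74 A=46.05 C=24.53 D=31.86 M=32.91
t=2.36: P=37.70 A=49.19 C=25.26 D=31.86 M=33.55
t=3.15: P=36.66 A=52.32 C=25.99 D=31.86 M=34.17
t=3.93: P=35.65 A=55.42 C=26.70 D=31.86 M=34.76
t=4.72: P=34.62 A=58.55 C=27.43 D=31.86 M=35.35
t=5.51: P=33.61 A=61.68 C=28.15 D=31.86 M=35.92
t=6.29: P=32.61 A=64.77 C=28.86 D=31.86 M=36.47
t=7.08: P=31.61 A=67.89 C=29.59 D=31.86 M=37.01
Read off M at T=7.08: 37.01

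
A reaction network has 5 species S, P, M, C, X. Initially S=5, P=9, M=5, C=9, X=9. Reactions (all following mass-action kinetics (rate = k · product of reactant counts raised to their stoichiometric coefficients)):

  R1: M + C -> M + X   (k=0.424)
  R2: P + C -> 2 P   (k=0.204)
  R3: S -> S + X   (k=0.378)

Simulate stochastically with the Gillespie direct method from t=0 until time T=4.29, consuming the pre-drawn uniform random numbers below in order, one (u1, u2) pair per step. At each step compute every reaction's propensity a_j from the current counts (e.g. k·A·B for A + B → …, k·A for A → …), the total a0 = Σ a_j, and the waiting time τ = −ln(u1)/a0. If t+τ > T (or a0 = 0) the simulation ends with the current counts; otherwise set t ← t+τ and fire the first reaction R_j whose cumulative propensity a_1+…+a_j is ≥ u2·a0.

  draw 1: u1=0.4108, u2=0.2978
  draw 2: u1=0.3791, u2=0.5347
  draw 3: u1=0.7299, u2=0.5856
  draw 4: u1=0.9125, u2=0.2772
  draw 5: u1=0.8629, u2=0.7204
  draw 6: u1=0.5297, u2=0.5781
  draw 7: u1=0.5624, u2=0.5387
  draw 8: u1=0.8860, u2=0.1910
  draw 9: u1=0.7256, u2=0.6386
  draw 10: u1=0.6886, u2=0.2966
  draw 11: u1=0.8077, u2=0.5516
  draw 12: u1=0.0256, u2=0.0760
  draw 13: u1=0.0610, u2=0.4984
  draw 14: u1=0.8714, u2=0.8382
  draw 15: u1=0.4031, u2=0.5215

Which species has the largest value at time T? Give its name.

t=0.000: S=5 P=9 M=5 C=9 X=9
Draw 1: a1=19.080, a2=16.524, a3=1.890, a0=37.494; τ=−ln(0.4108)/37.494=0.024 → t=0.024; u2·a0=0.2978·37.494=11.166 ≤ a1=19.080 → R1 fires; S=5 P=9 M=5 C=8 X=10
Draw 2: a1=16.960, a2=14.688, a3=1.890, a0=33.538; τ=−ln(0.3791)/33.538=0.029 → t=0.053; u2·a0=0.5347·33.538=17.933; a1=16.960 < 17.933 ≤ a1+a2=31.648 → R2 fires; S=5 P=10 M=5 C=7 X=10
Draw 3: a1=14.840, a2=14.280, a3=1.890, a0=31.010; τ=−ln(0.7299)/31.010=0.010 → t=0.063; u2·a0=0.5856·31.010=18.159; a1=14.840 < 18.159 ≤ a1+a2=29.120 → R2 fires; S=5 P=11 M=5 C=6 X=10
Draw 4: a1=12.720, a2=13.464, a3=1.890, a0=28.074; τ=−ln(0.9125)/28.074=0.003 → t=0.066; u2·a0=0.2772·28.074=7.782 ≤ a1=12.720 → R1 fires; S=5 P=11 M=5 C=5 X=11
Draw 5: a1=10.600, a2=11.220, a3=1.890, a0=23.710; τ=−ln(0.8629)/23.710=0.006 → t=0.072; u2·a0=0.7204·23.710=17.081; a1=10.600 < 17.081 ≤ a1+a2=21.820 → R2 fires; S=5 P=12 M=5 C=4 X=11
Draw 6: a1=8.480, a2=9.792, a3=1.890, a0=20.162; τ=−ln(0.5297)/20.162=0.032 → t=0.104; u2·a0=0.5781·20.162=11.656; a1=8.480 < 11.656 ≤ a1+a2=18.272 → R2 fires; S=5 P=13 M=5 C=3 X=11
Draw 7: a1=6.360, a2=7.956, a3=1.890, a0=16.206; τ=−ln(0.5624)/16.206=0.036 → t=0.139; u2·a0=0.5387·16.206=8.730; a1=6.360 < 8.730 ≤ a1+a2=14.316 → R2 fires; S=5 P=14 M=5 C=2 X=11
Draw 8: a1=4.240, a2=5.712, a3=1.890, a0=11.842; τ=−ln(0.8860)/11.842=0.010 → t=0.150; u2·a0=0.1910·11.842=2.262 ≤ a1=4.240 → R1 fires; S=5 P=14 M=5 C=1 X=12
Draw 9: a1=2.120, a2=2.856, a3=1.890, a0=6.866; τ=−ln(0.7256)/6.866=0.047 → t=0.196; u2·a0=0.6386·6.866=4.385; a1=2.120 < 4.385 ≤ a1+a2=4.976 → R2 fires; S=5 P=15 M=5 C=0 X=12
Draw 10: a1=0.000, a2=0.000, a3=1.890, a0=1.890; τ=−ln(0.6886)/1.890=0.197 → t=0.394; u2·a0=0.2966·1.890=0.561; a1+a2=0.000 < 0.561 ≤ a1+…+a3=1.890 → R3 fires; S=5 P=15 M=5 C=0 X=13
Draw 11: a1=0.000, a2=0.000, a3=1.890, a0=1.890; τ=−ln(0.8077)/1.890=0.113 → t=0.507; u2·a0=0.5516·1.890=1.043; a1+a2=0.000 < 1.043 ≤ a1+…+a3=1.890 → R3 fires; S=5 P=15 M=5 C=0 X=14
Draw 12: a1=0.000, a2=0.000, a3=1.890, a0=1.890; τ=−ln(0.0256)/1.890=1.939 → t=2.446; u2·a0=0.0760·1.890=0.144; a1+a2=0.000 < 0.144 ≤ a1+…+a3=1.890 → R3 fires; S=5 P=15 M=5 C=0 X=15
Draw 13: a1=0.000, a2=0.000, a3=1.890, a0=1.890; τ=−ln(0.0610)/1.890=1.480 → t=3.926; u2·a0=0.4984·1.890=0.942; a1+a2=0.000 < 0.942 ≤ a1+…+a3=1.890 → R3 fires; S=5 P=15 M=5 C=0 X=16
Draw 14: a1=0.000, a2=0.000, a3=1.890, a0=1.890; τ=−ln(0.8714)/1.890=0.073 → t=3.999; u2·a0=0.8382·1.890=1.584; a1+a2=0.000 < 1.584 ≤ a1+…+a3=1.890 → R3 fires; S=5 P=15 M=5 C=0 X=17
Draw 15: a1=0.000, a2=0.000, a3=1.890, a0=1.890; τ=−ln(0.4031)/1.890=0.481 → t=4.479 > T=4.29: stop.
At T=4.29: S=5 P=15 M=5 C=0 X=17; the largest is X.

Dominant species at T: X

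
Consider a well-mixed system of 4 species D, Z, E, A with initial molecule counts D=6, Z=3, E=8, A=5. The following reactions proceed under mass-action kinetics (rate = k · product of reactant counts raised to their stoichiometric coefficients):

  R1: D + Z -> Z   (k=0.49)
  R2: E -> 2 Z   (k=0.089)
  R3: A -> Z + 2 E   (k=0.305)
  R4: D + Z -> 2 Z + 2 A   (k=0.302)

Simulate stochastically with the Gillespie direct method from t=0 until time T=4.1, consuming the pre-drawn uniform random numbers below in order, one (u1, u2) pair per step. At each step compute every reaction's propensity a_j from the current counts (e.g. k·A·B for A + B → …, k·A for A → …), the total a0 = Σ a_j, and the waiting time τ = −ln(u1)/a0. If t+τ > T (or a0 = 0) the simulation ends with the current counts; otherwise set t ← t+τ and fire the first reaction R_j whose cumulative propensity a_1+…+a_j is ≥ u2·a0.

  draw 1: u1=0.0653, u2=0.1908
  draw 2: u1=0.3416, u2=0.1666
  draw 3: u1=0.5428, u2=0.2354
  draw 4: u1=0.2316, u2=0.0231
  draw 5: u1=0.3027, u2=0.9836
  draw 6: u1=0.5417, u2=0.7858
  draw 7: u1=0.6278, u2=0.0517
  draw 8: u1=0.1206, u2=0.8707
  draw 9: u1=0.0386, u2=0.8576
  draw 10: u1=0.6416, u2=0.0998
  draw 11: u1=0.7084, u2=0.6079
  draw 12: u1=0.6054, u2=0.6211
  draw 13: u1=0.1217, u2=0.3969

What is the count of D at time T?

D at T = 0

t=0.000: D=6 Z=3 E=8 A=5
Draw 1: a1=8.820, a2=0.712, a3=1.525, a4=5.436, a0=16.493; τ=−ln(0.0653)/16.493=0.165 → t=0.165; u2·a0=0.1908·16.493=3.147 ≤ a1=8.820 → R1 fires; D=5 Z=3 E=8 A=5
Draw 2: a1=7.350, a2=0.712, a3=1.525, a4=4.530, a0=14.117; τ=−ln(0.3416)/14.117=0.076 → t=0.242; u2·a0=0.1666·14.117=2.352 ≤ a1=7.350 → R1 fires; D=4 Z=3 E=8 A=5
Draw 3: a1=5.880, a2=0.712, a3=1.525, a4=3.624, a0=11.741; τ=−ln(0.5428)/11.741=0.052 → t=0.294; u2·a0=0.2354·11.741=2.764 ≤ a1=5.880 → R1 fires; D=3 Z=3 E=8 A=5
Draw 4: a1=4.410, a2=0.712, a3=1.525, a4=2.718, a0=9.365; τ=−ln(0.2316)/9.365=0.156 → t=0.450; u2·a0=0.0231·9.365=0.216 ≤ a1=4.410 → R1 fires; D=2 Z=3 E=8 A=5
Draw 5: a1=2.940, a2=0.712, a3=1.525, a4=1.812, a0=6.989; τ=−ln(0.3027)/6.989=0.171 → t=0.621; u2·a0=0.9836·6.989=6.874; a1+…+a3=5.177 < 6.874 ≤ a1+…+a4=6.989 → R4 fires; D=1 Z=4 E=8 A=7
Draw 6: a1=1.960, a2=0.712, a3=2.135, a4=1.208, a0=6.015; τ=−ln(0.5417)/6.015=0.102 → t=0.723; u2·a0=0.7858·6.015=4.727; a1+a2=2.672 < 4.727 ≤ a1+…+a3=4.807 → R3 fires; D=1 Z=5 E=10 A=6
Draw 7: a1=2.450, a2=0.890, a3=1.830, a4=1.510, a0=6.680; τ=−ln(0.6278)/6.680=0.070 → t=0.792; u2·a0=0.0517·6.680=0.345 ≤ a1=2.450 → R1 fires; D=0 Z=5 E=10 A=6
Draw 8: a1=0.000, a2=0.890, a3=1.830, a4=0.000, a0=2.720; τ=−ln(0.1206)/2.720=0.778 → t=1.570; u2·a0=0.8707·2.720=2.368; a1+a2=0.890 < 2.368 ≤ a1+…+a3=2.720 → R3 fires; D=0 Z=6 E=12 A=5
Draw 9: a1=0.000, a2=1.068, a3=1.525, a4=0.000, a0=2.593; τ=−ln(0.0386)/2.593=1.255 → t=2.825; u2·a0=0.8576·2.593=2.224; a1+a2=1.068 < 2.224 ≤ a1+…+a3=2.593 → R3 fires; D=0 Z=7 E=14 A=4
Draw 10: a1=0.000, a2=1.246, a3=1.220, a4=0.000, a0=2.466; τ=−ln(0.6416)/2.466=0.180 → t=3.005; u2·a0=0.0998·2.466=0.246; a1=0.000 < 0.246 ≤ a1+a2=1.246 → R2 fires; D=0 Z=9 E=13 A=4
Draw 11: a1=0.000, a2=1.157, a3=1.220, a4=0.000, a0=2.377; τ=−ln(0.7084)/2.377=0.145 → t=3.150; u2·a0=0.6079·2.377=1.445; a1+a2=1.157 < 1.445 ≤ a1+…+a3=2.377 → R3 fires; D=0 Z=10 E=15 A=3
Draw 12: a1=0.000, a2=1.335, a3=0.915, a4=0.000, a0=2.250; τ=−ln(0.6054)/2.250=0.223 → t=3.373; u2·a0=0.6211·2.250=1.397; a1+a2=1.335 < 1.397 ≤ a1+…+a3=2.250 → R3 fires; D=0 Z=11 E=17 A=2
Draw 13: a1=0.000, a2=1.513, a3=0.610, a4=0.000, a0=2.123; τ=−ln(0.1217)/2.123=0.992 → t=4.365 > T=4.1: stop.
Read off D at T=4.1: 0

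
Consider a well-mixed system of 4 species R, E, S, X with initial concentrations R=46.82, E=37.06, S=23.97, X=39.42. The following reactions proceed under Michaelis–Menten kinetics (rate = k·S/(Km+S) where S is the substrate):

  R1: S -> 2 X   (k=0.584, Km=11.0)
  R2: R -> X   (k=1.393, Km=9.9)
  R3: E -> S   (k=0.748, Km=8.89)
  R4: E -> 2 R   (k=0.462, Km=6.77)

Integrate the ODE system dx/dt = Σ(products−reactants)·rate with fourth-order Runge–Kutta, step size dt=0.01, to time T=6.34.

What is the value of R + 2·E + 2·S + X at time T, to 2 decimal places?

Value at T = 208.30

Check how each reaction changes W = R + 2·E + 2·S + X (weight of products minus weight of reactants):
R1: S -> 2 X: (1·2) − (2·1) = 2 − 2 = 0
R2: R -> X: (1·1) − (1·1) = 1 − 1 = 0
R3: E -> S: (2·1) − (2·1) = 2 − 2 = 0
R4: E -> 2 R: (1·2) − (2·1) = 2 − 2 = 0
Every reaction leaves W unchanged, so W is conserved and no simulation is needed: W(T) = W(0) = 46.82 + 2·37.06 + 2·23.97 + 39.42 = 208.30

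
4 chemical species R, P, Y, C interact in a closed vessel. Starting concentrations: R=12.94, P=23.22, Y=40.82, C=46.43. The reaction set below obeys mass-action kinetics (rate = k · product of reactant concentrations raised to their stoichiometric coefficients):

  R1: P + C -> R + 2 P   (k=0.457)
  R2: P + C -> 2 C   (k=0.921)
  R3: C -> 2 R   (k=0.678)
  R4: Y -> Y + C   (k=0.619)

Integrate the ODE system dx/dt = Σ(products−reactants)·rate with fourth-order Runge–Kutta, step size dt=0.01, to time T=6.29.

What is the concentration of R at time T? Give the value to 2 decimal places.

RK4 with dt=0.01: 629 steps to T=6.29. Trajectory (selected grid times):
t=0.00: R=12.94 P=23.22 Y=40.82 C=46.43
t=0.70: R=94.90 P=0.00 Y=40.82 C=57.79
t=1.40: R=145.78 P=0.00 Y=40.82 C=50.04
t=2.10: R=190.81 P=0.00 Y=40.82 C=45.21
t=2.80: R=232.19 P=0.00 Y=40.82 C=42.21
t=3.49: R=270.75 P=0.00 Y=40.82 C=40.36
t=4.19: R=308.46 P=0.00 Y=40.82 C=39.19
t=4.89: R=345.29 P=0.00 Y=40.82 C=38.47
t=5.59: R=381.57 P=0.00 Y=40.82 C=38.01
t=6.29: R=417.51 P=0.00 Y=40.82 C=37.73
Read off R at T=6.29: 417.51

R at T = 417.51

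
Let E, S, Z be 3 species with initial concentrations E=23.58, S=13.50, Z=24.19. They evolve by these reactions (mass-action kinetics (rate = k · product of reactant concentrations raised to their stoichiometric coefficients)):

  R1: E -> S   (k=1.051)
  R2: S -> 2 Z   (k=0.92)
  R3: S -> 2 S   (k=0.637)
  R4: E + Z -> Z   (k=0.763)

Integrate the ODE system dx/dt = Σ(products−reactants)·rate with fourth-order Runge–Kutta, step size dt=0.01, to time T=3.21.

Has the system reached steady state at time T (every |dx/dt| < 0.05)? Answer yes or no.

RK4 with dt=0.01: 321 steps to T=3.21. Trajectory (selected grid times):
t=0.00: E=23.58 S=13.50 Z=24.19
t=0.36: E=0.01 S=13.30 Z=33.36
t=0.71: E=0.00 S=12.05 Z=41.52
t=1.07: E=0.00 S=10.88 Z=49.10
t=1.43: E=0.00 S=9.83 Z=55.96
t=1.78: E=0.00 S=8.90 Z=61.98
t=2.14: E=0.00 S=8.04 Z=67.59
t=2.50: E=0.00 S=7.26 Z=72.65
t=2.85: E=0.00 S=6.58 Z=77.10
t=3.21: E=0.00 S=5.94 Z=81.24
Rates at T: R1=0.0000, R2=5.4633, R3=3.7827, R4=0.0000
dx/dt at T (Σ net stoichiometry × rate): E=-0.0000, S=-1.6806, Z=+10.9266
Largest |dx/dt| is |+10.9266| (Z) ≥ 0.05 → not steady.

Steady state at T: no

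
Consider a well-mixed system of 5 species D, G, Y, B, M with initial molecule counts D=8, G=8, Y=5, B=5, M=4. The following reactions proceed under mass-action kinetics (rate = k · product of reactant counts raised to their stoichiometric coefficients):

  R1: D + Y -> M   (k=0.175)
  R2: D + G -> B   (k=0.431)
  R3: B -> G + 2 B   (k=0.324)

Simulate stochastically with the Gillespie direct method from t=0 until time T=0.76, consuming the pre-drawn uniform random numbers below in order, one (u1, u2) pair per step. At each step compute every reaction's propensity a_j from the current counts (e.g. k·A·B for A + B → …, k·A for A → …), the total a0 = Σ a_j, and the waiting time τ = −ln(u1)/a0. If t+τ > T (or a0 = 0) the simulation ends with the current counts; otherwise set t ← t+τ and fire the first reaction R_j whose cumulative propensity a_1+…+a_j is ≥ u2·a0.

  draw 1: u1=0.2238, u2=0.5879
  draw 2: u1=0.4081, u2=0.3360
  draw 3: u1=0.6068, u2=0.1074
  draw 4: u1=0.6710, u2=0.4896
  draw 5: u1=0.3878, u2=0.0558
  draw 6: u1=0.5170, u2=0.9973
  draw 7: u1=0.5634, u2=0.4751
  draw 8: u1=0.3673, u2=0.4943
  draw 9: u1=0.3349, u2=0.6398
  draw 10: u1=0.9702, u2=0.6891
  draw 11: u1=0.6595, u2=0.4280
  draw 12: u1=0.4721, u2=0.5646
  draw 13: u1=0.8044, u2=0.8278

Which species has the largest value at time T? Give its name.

t=0.000: D=8 G=8 Y=5 B=5 M=4
Draw 1: a1=7.000, a2=27.584, a3=1.620, a0=36.204; τ=−ln(0.2238)/36.204=0.041 → t=0.041; u2·a0=0.5879·36.204=21.284; a1=7.000 < 21.284 ≤ a1+a2=34.584 → R2 fires; D=7 G=7 Y=5 B=6 M=4
Draw 2: a1=6.125, a2=21.119, a3=1.944, a0=29.188; τ=−ln(0.4081)/29.188=0.031 → t=0.072; u2·a0=0.3360·29.188=9.807; a1=6.125 < 9.807 ≤ a1+a2=27.244 → R2 fires; D=6 G=6 Y=5 B=7 M=4
Draw 3: a1=5.250, a2=15.516, a3=2.268, a0=23.034; τ=−ln(0.6068)/23.034=0.022 → t=0.094; u2·a0=0.1074·23.034=2.474 ≤ a1=5.250 → R1 fires; D=5 G=6 Y=4 B=7 M=5
Draw 4: a1=3.500, a2=12.930, a3=2.268, a0=18.698; τ=−ln(0.6710)/18.698=0.021 → t=0.115; u2·a0=0.4896·18.698=9.155; a1=3.500 < 9.155 ≤ a1+a2=16.430 → R2 fires; D=4 G=5 Y=4 B=8 M=5
Draw 5: a1=2.800, a2=8.620, a3=2.592, a0=14.012; τ=−ln(0.3878)/14.012=0.068 → t=0.183; u2·a0=0.0558·14.012=0.782 ≤ a1=2.800 → R1 fires; D=3 G=5 Y=3 B=8 M=6
Draw 6: a1=1.575, a2=6.465, a3=2.592, a0=10.632; τ=−ln(0.5170)/10.632=0.062 → t=0.245; u2·a0=0.9973·10.632=10.603; a1+a2=8.040 < 10.603 ≤ a1+…+a3=10.632 → R3 fires; D=3 G=6 Y=3 B=9 M=6
Draw 7: a1=1.575, a2=7.758, a3=2.916, a0=12.249; τ=−ln(0.5634)/12.249=0.047 → t=0.292; u2·a0=0.4751·12.249=5.819; a1=1.575 < 5.819 ≤ a1+a2=9.333 → R2 fires; D=2 G=5 Y=3 B=10 M=6
Draw 8: a1=1.050, a2=4.310, a3=3.240, a0=8.600; τ=−ln(0.3673)/8.600=0.116 → t=0.408; u2·a0=0.4943·8.600=4.251; a1=1.050 < 4.251 ≤ a1+a2=5.360 → R2 fires; D=1 G=4 Y=3 B=11 M=6
Draw 9: a1=0.525, a2=1.724, a3=3.564, a0=5.813; τ=−ln(0.3349)/5.813=0.188 → t=0.596; u2·a0=0.6398·5.813=3.719; a1+a2=2.249 < 3.719 ≤ a1+…+a3=5.813 → R3 fires; D=1 G=5 Y=3 B=12 M=6
Draw 10: a1=0.525, a2=2.155, a3=3.888, a0=6.568; τ=−ln(0.9702)/6.568=0.005 → t=0.601; u2·a0=0.6891·6.568=4.526; a1+a2=2.680 < 4.526 ≤ a1+…+a3=6.568 → R3 fires; D=1 G=6 Y=3 B=13 M=6
Draw 11: a1=0.525, a2=2.586, a3=4.212, a0=7.323; τ=−ln(0.6595)/7.323=0.057 → t=0.658; u2·a0=0.4280·7.323=3.134; a1+a2=3.111 < 3.134 ≤ a1+…+a3=7.323 → R3 fires; D=1 G=7 Y=3 B=14 M=6
Draw 12: a1=0.525, a2=3.017, a3=4.536, a0=8.078; τ=−ln(0.4721)/8.078=0.093 → t=0.751; u2·a0=0.5646·8.078=4.561; a1+a2=3.542 < 4.561 ≤ a1+…+a3=8.078 → R3 fires; D=1 G=8 Y=3 B=15 M=6
Draw 13: a1=0.525, a2=3.448, a3=4.860, a0=8.833; τ=−ln(0.8044)/8.833=0.025 → t=0.775 > T=0.76: stop.
At T=0.76: D=1 G=8 Y=3 B=15 M=6; the largest is B.

Dominant species at T: B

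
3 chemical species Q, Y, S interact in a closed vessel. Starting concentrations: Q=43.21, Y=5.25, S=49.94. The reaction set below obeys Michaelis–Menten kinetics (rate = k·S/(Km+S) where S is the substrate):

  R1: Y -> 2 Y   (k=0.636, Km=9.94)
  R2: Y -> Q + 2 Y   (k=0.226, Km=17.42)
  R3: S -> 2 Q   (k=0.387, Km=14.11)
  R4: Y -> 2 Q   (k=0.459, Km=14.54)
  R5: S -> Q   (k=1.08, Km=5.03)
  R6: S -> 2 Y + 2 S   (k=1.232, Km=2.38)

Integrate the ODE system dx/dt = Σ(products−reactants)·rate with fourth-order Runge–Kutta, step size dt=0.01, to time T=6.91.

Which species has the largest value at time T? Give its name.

Dominant species at T: Q

RK4 with dt=0.01: 691 steps to T=6.91. Trajectory (selected grid times):
t=0.00: Q=43.21 Y=5.25 S=49.94
t=0.77: Q=44.69 Y=7.19 S=49.86
t=1.54: Q=46.22 Y=9.15 S=49.78
t=2.30: Q=47.77 Y=11.10 S=49.69
t=3.07: Q=49.38 Y=13.09 S=49.61
t=3.84: Q=51.02 Y=15.09 S=49.53
t=4.61: Q=52.70 Y=17.10 S=49.45
t=5.37: Q=54.38 Y=19.09 S=49.37
t=6.14: Q=56.10 Y=21.12 S=49.29
t=6.91: Q=57.84 Y=23.15 S=49.21
At T=6.91: Q=57.84 Y=23.15 S=49.21; the largest is Q.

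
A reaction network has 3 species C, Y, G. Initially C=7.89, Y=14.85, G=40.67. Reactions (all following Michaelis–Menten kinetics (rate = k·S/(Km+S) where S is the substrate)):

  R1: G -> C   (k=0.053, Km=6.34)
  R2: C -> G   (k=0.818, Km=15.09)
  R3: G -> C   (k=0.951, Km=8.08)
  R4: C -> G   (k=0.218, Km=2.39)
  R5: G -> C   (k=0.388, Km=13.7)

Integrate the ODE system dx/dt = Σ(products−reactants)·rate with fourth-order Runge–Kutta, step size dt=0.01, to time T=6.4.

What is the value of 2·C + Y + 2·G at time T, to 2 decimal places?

Value at T = 111.97

Check how each reaction changes W = 2·C + Y + 2·G (weight of products minus weight of reactants):
R1: G -> C: (2·1) − (2·1) = 2 − 2 = 0
R2: C -> G: (2·1) − (2·1) = 2 − 2 = 0
R3: G -> C: (2·1) − (2·1) = 2 − 2 = 0
R4: C -> G: (2·1) − (2·1) = 2 − 2 = 0
R5: G -> C: (2·1) − (2·1) = 2 − 2 = 0
Every reaction leaves W unchanged, so W is conserved and no simulation is needed: W(T) = W(0) = 2·7.89 + 14.85 + 2·40.67 = 111.97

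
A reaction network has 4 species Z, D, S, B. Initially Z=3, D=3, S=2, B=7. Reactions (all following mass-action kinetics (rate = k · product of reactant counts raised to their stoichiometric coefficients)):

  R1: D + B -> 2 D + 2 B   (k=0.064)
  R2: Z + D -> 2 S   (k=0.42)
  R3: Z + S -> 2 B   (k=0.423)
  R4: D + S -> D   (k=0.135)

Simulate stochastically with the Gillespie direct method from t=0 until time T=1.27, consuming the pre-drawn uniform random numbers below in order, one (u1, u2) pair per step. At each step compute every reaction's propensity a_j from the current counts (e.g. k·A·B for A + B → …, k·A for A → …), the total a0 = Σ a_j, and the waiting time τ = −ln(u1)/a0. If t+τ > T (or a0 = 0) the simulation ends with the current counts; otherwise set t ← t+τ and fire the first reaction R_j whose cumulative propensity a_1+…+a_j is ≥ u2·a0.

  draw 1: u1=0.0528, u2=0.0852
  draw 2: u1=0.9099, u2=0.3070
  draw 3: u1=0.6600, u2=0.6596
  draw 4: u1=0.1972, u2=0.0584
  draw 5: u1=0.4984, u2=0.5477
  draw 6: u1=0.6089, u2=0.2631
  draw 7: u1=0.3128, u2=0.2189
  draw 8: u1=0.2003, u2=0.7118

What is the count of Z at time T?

Z at T = 0

t=0.000: Z=3 D=3 S=2 B=7
Draw 1: a1=1.344, a2=3.780, a3=2.538, a4=0.810, a0=8.472; τ=−ln(0.0528)/8.472=0.347 → t=0.347; u2·a0=0.0852·8.472=0.722 ≤ a1=1.344 → R1 fires; Z=3 D=4 S=2 B=8
Draw 2: a1=2.048, a2=5.040, a3=2.538, a4=1.080, a0=10.706; τ=−ln(0.9099)/10.706=0.009 → t=0.356; u2·a0=0.3070·10.706=3.287; a1=2.048 < 3.287 ≤ a1+a2=7.088 → R2 fires; Z=2 D=3 S=4 B=8
Draw 3: a1=1.536, a2=2.520, a3=3.384, a4=1.620, a0=9.060; τ=−ln(0.6600)/9.060=0.046 → t=0.402; u2·a0=0.6596·9.060=5.976; a1+a2=4.056 < 5.976 ≤ a1+…+a3=7.440 → R3 fires; Z=1 D=3 S=3 B=10
Draw 4: a1=1.920, a2=1.260, a3=1.269, a4=1.215, a0=5.664; τ=−ln(0.1972)/5.664=0.287 → t=0.688; u2·a0=0.0584·5.664=0.331 ≤ a1=1.920 → R1 fires; Z=1 D=4 S=3 B=11
Draw 5: a1=2.816, a2=1.680, a3=1.269, a4=1.620, a0=7.385; τ=−ln(0.4984)/7.385=0.094 → t=0.783; u2·a0=0.5477·7.385=4.045; a1=2.816 < 4.045 ≤ a1+a2=4.496 → R2 fires; Z=0 D=3 S=5 B=11
Draw 6: a1=2.112, a2=0.000, a3=0.000, a4=2.025, a0=4.137; τ=−ln(0.6089)/4.137=0.120 → t=0.903; u2·a0=0.2631·4.137=1.088 ≤ a1=2.112 → R1 fires; Z=0 D=4 S=5 B=12
Draw 7: a1=3.072, a2=0.000, a3=0.000, a4=2.700, a0=5.772; τ=−ln(0.3128)/5.772=0.201 → t=1.104; u2·a0=0.2189·5.772=1.263 ≤ a1=3.072 → R1 fires; Z=0 D=5 S=5 B=13
Draw 8: a1=4.160, a2=0.000, a3=0.000, a4=3.375, a0=7.535; τ=−ln(0.2003)/7.535=0.213 → t=1.317 > T=1.27: stop.
Read off Z at T=1.27: 0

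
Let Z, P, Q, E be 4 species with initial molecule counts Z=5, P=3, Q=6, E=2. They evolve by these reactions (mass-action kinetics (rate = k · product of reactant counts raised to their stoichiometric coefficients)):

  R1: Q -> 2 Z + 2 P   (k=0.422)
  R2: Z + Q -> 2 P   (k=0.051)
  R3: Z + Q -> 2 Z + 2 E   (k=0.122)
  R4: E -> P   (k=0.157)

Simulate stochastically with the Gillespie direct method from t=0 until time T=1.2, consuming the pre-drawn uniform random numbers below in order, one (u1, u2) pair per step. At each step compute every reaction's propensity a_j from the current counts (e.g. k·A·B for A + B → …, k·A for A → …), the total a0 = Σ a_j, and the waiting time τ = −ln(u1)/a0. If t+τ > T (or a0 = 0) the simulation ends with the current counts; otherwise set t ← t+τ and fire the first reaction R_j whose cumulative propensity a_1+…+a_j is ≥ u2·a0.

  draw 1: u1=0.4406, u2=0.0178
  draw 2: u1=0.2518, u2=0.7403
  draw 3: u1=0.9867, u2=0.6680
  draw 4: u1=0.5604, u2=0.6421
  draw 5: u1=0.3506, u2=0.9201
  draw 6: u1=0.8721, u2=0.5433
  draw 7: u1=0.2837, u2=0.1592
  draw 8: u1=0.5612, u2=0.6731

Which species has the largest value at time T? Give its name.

t=0.000: Z=5 P=3 Q=6 E=2
Draw 1: a1=2.532, a2=1.530, a3=3.660, a4=0.314, a0=8.036; τ=−ln(0.4406)/8.036=0.102 → t=0.102; u2·a0=0.0178·8.036=0.143 ≤ a1=2.532 → R1 fires; Z=7 P=5 Q=5 E=2
Draw 2: a1=2.110, a2=1.785, a3=4.270, a4=0.314, a0=8.479; τ=−ln(0.2518)/8.479=0.163 → t=0.265; u2·a0=0.7403·8.479=6.277; a1+a2=3.895 < 6.277 ≤ a1+…+a3=8.165 → R3 fires; Z=8 P=5 Q=4 E=4
Draw 3: a1=1.688, a2=1.632, a3=3.904, a4=0.628, a0=7.852; τ=−ln(0.9867)/7.852=0.002 → t=0.266; u2·a0=0.6680·7.852=5.245; a1+a2=3.320 < 5.245 ≤ a1+…+a3=7.224 → R3 fires; Z=9 P=5 Q=3 E=6
Draw 4: a1=1.266, a2=1.377, a3=3.294, a4=0.942, a0=6.879; τ=−ln(0.5604)/6.879=0.084 → t=0.351; u2·a0=0.6421·6.879=4.417; a1+a2=2.643 < 4.417 ≤ a1+…+a3=5.937 → R3 fires; Z=10 P=5 Q=2 E=8
Draw 5: a1=0.844, a2=1.020, a3=2.440, a4=1.256, a0=5.560; τ=−ln(0.3506)/5.560=0.189 → t=0.539; u2·a0=0.9201·5.560=5.116; a1+…+a3=4.304 < 5.116 ≤ a1+…+a4=5.560 → R4 fires; Z=10 P=6 Q=2 E=7
Draw 6: a1=0.844, a2=1.020, a3=2.440, a4=1.099, a0=5.403; τ=−ln(0.8721)/5.403=0.025 → t=0.564; u2·a0=0.5433·5.403=2.935; a1+a2=1.864 < 2.935 ≤ a1+…+a3=4.304 → R3 fires; Z=11 P=6 Q=1 E=9
Draw 7: a1=0.422, a2=0.561, a3=1.342, a4=1.413, a0=3.738; τ=−ln(0.2837)/3.738=0.337 → t=0.901; u2·a0=0.1592·3.738=0.595; a1=0.422 < 0.595 ≤ a1+a2=0.983 → R2 fires; Z=10 P=8 Q=0 E=9
Draw 8: a1=0.000, a2=0.000, a3=0.000, a4=1.413, a0=1.413; τ=−ln(0.5612)/1.413=0.409 → t=1.310 > T=1.2: stop.
At T=1.2: Z=10 P=8 Q=0 E=9; the largest is Z.

Dominant species at T: Z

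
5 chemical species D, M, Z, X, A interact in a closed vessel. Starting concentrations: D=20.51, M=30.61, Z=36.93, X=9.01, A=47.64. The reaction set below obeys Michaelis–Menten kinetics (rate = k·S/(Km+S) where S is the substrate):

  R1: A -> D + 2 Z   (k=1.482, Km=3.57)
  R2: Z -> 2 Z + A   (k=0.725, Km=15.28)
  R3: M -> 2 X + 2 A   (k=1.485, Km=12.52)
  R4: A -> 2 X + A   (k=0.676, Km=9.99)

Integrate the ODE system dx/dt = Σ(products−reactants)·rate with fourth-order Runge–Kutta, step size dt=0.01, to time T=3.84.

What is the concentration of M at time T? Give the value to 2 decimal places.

RK4 with dt=0.01: 384 steps to T=3.84. Trajectory (selected grid times):
t=0.00: D=20.51 M=30.61 Z=36.93 X=9.01 A=47.64
t=0.43: D=21.10 M=30.16 Z=38.34 X=10.40 A=48.17
t=0.85: D=21.68 M=29.72 Z=39.72 X=11.75 A=48.69
t=1.28: D=22.28 M=29.27 Z=41.13 X=13.13 A=49.22
t=1.71: D=22.87 M=28.82 Z=42.55 X=14.50 A=49.75
t=2.13: D=23.45 M=28.39 Z=43.93 X=15.84 A=50.26
t=2.56: D=24.05 M=27.95 Z=45.36 X=17.21 A=50.78
t=2.99: D=24.64 M=27.51 Z=46.78 X=18.58 A=51.30
t=3.41: D=25.22 M=27.08 Z=48.18 X=19.91 A=51.80
t=3.84: D=25.82 M=26.64 Z=49.61 X=21.27 A=52.31
Read off M at T=3.84: 26.64

M at T = 26.64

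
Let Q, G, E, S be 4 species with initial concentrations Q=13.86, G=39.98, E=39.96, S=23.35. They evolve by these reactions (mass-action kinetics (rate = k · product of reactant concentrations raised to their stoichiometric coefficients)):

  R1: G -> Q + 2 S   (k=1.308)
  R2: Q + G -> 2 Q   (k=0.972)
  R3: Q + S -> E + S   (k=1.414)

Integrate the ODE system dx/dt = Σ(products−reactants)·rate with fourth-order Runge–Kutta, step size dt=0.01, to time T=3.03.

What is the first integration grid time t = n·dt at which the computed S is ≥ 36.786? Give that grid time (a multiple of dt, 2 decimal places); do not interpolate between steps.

RK4 with dt=0.01: 303 steps to T=3.03. Trajectory (selected grid times):
t=0.00: Q=13.86 G=39.98 E=39.96 S=23.35
t=0.34: Q=0.27 G=8.03 E=85.50 S=35.36
t=0.41: Q=0.22 G=7.21 E=86.37 S=36.76
t=0.42: Q=0.22 G=7.10 E=86.48 S=36.95
t=0.67: Q=0.13 G=4.92 E=88.76 S=40.82
t=1.01: Q=0.07 G=3.06 E=90.68 S=44.30
t=1.35: Q=0.04 G=1.92 E=91.83 S=46.47
t=1.68: Q=0.02 G=1.24 E=92.54 S=47.82
t=2.02: Q=0.02 G=0.79 E=93.00 S=48.70
t=2.36: Q=0.01 G=0.50 E=93.29 S=49.27
t=2.69: Q=0.01 G=0.33 E=93.47 S=49.62
t=3.03: Q=0.00 G=0.21 E=93.59 S=49.85
S(0.41)=36.758 < 36.786 but S(0.42)=36.946 ≥ 36.786, so the first grid time is t=0.42.

Threshold first reached at t = 0.42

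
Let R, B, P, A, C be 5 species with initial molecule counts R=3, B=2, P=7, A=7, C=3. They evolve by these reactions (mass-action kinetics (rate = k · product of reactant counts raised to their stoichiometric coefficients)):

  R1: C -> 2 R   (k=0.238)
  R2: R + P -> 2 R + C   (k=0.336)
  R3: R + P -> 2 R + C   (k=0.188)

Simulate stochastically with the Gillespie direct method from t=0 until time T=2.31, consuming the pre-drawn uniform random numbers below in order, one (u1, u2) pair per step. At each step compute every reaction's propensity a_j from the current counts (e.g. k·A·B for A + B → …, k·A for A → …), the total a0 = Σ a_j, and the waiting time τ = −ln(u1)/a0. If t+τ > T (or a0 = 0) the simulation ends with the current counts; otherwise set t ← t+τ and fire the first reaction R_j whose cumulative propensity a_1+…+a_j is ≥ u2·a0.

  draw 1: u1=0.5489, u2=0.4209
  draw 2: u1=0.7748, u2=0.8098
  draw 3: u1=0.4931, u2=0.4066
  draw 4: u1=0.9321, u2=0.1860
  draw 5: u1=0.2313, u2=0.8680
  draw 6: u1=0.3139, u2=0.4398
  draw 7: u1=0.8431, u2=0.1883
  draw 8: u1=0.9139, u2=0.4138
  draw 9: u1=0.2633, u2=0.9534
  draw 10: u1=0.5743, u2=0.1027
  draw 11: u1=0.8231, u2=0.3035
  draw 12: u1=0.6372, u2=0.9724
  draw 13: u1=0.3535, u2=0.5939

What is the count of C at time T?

t=0.000: R=3 B=2 P=7 A=7 C=3
Draw 1: a1=0.714, a2=7.056, a3=3.948, a0=11.718; τ=−ln(0.5489)/11.718=0.051 → t=0.051; u2·a0=0.4209·11.718=4.932; a1=0.714 < 4.932 ≤ a1+a2=7.770 → R2 fires; R=4 B=2 P=6 A=7 C=4
Draw 2: a1=0.952, a2=8.064, a3=4.512, a0=13.528; τ=−ln(0.7748)/13.528=0.019 → t=0.070; u2·a0=0.8098·13.528=10.955; a1+a2=9.016 < 10.955 ≤ a1+…+a3=13.528 → R3 fires; R=5 B=2 P=5 A=7 C=5
Draw 3: a1=1.190, a2=8.400, a3=4.700, a0=14.290; τ=−ln(0.4931)/14.290=0.049 → t=0.120; u2·a0=0.4066·14.290=5.810; a1=1.190 < 5.810 ≤ a1+a2=9.590 → R2 fires; R=6 B=2 P=4 A=7 C=6
Draw 4: a1=1.428, a2=8.064, a3=4.512, a0=14.004; τ=−ln(0.9321)/14.004=0.005 → t=0.125; u2·a0=0.1860·14.004=2.605; a1=1.428 < 2.605 ≤ a1+a2=9.492 → R2 fires; R=7 B=2 P=3 A=7 C=7
Draw 5: a1=1.666, a2=7.056, a3=3.948, a0=12.670; τ=−ln(0.2313)/12.670=0.116 → t=0.240; u2·a0=0.8680·12.670=10.998; a1+a2=8.722 < 10.998 ≤ a1+…+a3=12.670 → R3 fires; R=8 B=2 P=2 A=7 C=8
Draw 6: a1=1.904, a2=5.376, a3=3.008, a0=10.288; τ=−ln(0.3139)/10.288=0.113 → t=0.353; u2·a0=0.4398·10.288=4.525; a1=1.904 < 4.525 ≤ a1+a2=7.280 → R2 fires; R=9 B=2 P=1 A=7 C=9
Draw 7: a1=2.142, a2=3.024, a3=1.692, a0=6.858; τ=−ln(0.8431)/6.858=0.025 → t=0.378; u2·a0=0.1883·6.858=1.291 ≤ a1=2.142 → R1 fires; R=11 B=2 P=1 A=7 C=8
Draw 8: a1=1.904, a2=3.696, a3=2.068, a0=7.668; τ=−ln(0.9139)/7.668=0.012 → t=0.389; u2·a0=0.4138·7.668=3.173; a1=1.904 < 3.173 ≤ a1+a2=5.600 → R2 fires; R=12 B=2 P=0 A=7 C=9
Draw 9: a1=2.142, a2=0.000, a3=0.000, a0=2.142; τ=−ln(0.2633)/2.142=0.623 → t=1.012; u2·a0=0.9534·2.142=2.042 ≤ a1=2.142 → R1 fires; R=14 B=2 P=0 A=7 C=8
Draw 10: a1=1.904, a2=0.000, a3=0.000, a0=1.904; τ=−ln(0.5743)/1.904=0.291 → t=1.304; u2·a0=0.1027·1.904=0.196 ≤ a1=1.904 → R1 fires; R=16 B=2 P=0 A=7 C=7
Draw 11: a1=1.666, a2=0.000, a3=0.000, a0=1.666; τ=−ln(0.8231)/1.666=0.117 → t=1.420; u2·a0=0.3035·1.666=0.506 ≤ a1=1.666 → R1 fires; R=18 B=2 P=0 A=7 C=6
Draw 12: a1=1.428, a2=0.000, a3=0.000, a0=1.428; τ=−ln(0.6372)/1.428=0.316 → t=1.736; u2·a0=0.9724·1.428=1.389 ≤ a1=1.428 → R1 fires; R=20 B=2 P=0 A=7 C=5
Draw 13: a1=1.190, a2=0.000, a3=0.000, a0=1.190; τ=−ln(0.3535)/1.190=0.874 → t=2.610 > T=2.31: stop.
Read off C at T=2.31: 5

C at T = 5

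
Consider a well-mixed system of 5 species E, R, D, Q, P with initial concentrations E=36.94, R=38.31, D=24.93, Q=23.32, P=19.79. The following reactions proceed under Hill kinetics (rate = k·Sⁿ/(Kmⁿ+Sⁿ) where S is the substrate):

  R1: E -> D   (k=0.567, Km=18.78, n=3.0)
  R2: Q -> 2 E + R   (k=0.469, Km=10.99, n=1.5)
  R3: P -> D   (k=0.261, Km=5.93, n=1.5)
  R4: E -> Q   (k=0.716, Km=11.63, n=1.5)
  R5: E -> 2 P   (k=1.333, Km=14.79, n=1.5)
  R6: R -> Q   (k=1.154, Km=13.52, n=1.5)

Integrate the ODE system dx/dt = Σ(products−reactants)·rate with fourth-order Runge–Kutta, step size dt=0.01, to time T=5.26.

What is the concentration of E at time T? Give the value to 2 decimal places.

E at T = 29.78

RK4 with dt=0.01: 526 steps to T=5.26. Trajectory (selected grid times):
t=0.00: E=36.94 R=38.31 D=24.93 Q=23.32 P=19.79
t=0.58: E=36.10 R=37.96 D=25.35 Q=24.02 P=20.89
t=1.17: E=35.25 R=37.62 D=25.78 Q=24.72 P=22.00
t=1.75: E=34.44 R=37.28 D=26.19 Q=25.41 P=23.07
t=2.34: E=33.62 R=36.93 D=26.62 Q=26.10 P=24.16
t=2.92: E=32.83 R=36.60 D=27.03 Q=26.78 P=25.22
t=3.51: E=32.04 R=36.27 D=27.45 Q=27.46 P=26.28
t=4.09: E=31.28 R=35.94 D=27.86 Q=28.13 P=27.31
t=4.68: E=30.52 R=35.61 D=28.27 Q=28.80 P=28.36
t=5.26: E=29.78 R=35.29 D=28.68 Q=29.46 P=29.37
Read off E at T=5.26: 29.78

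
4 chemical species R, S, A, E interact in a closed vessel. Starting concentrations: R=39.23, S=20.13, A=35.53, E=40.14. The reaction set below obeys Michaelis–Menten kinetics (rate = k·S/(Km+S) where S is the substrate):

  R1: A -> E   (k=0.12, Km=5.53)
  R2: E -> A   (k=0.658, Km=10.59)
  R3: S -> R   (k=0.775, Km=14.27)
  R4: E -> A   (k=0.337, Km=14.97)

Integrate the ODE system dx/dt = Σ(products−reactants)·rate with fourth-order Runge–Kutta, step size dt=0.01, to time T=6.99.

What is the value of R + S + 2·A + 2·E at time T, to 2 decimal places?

Value at T = 210.70

Check how each reaction changes W = R + S + 2·A + 2·E (weight of products minus weight of reactants):
R1: A -> E: (2·1) − (2·1) = 2 − 2 = 0
R2: E -> A: (2·1) − (2·1) = 2 − 2 = 0
R3: S -> R: (1·1) − (1·1) = 1 − 1 = 0
R4: E -> A: (2·1) − (2·1) = 2 − 2 = 0
Every reaction leaves W unchanged, so W is conserved and no simulation is needed: W(T) = W(0) = 39.23 + 20.13 + 2·35.53 + 2·40.14 = 210.70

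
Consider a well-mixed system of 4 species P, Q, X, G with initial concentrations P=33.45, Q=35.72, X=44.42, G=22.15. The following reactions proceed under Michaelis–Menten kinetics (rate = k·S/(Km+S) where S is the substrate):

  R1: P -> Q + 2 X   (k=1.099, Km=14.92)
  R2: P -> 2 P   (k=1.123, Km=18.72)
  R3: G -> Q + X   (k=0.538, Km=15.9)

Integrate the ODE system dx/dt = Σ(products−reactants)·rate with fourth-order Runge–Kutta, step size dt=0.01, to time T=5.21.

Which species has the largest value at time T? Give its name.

Dominant species at T: X

RK4 with dt=0.01: 521 steps to T=5.21. Trajectory (selected grid times):
t=0.00: P=33.45 Q=35.72 X=44.42 G=22.15
t=0.58: P=33.43 Q=36.34 X=45.48 G=21.97
t=1.16: P=33.40 Q=36.96 X=46.54 G=21.79
t=1.74: P=33.38 Q=37.58 X=47.61 G=21.61
t=2.32: P=33.36 Q=38.20 X=48.67 G=21.43
t=2.89: P=33.33 Q=38.81 X=49.71 G=21.25
t=3.47: P=33.31 Q=39.43 X=50.77 G=21.07
t=4.05: P=33.29 Q=40.05 X=51.82 G=20.90
t=4.63: P=33.26 Q=40.67 X=52.88 G=20.72
t=5.21: P=33.24 Q=41.28 X=53.94 G=20.54
At T=5.21: P=33.24 Q=41.28 X=53.94 G=20.54; the largest is X.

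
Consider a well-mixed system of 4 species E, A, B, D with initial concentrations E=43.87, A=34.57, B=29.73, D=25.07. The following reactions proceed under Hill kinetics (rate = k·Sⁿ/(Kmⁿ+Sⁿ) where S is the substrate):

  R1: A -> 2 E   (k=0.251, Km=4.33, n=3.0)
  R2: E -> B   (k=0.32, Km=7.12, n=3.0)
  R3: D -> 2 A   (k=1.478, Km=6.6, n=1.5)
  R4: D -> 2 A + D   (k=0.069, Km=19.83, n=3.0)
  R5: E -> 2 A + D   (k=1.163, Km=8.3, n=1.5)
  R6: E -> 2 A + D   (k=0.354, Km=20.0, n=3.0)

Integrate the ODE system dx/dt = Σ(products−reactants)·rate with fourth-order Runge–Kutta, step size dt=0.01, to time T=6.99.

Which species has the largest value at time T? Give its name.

RK4 with dt=0.01: 699 steps to T=6.99. Trajectory (selected grid times):
t=0.00: E=43.87 A=34.57 B=29.73 D=25.07
t=0.78: E=42.92 A=38.66 B=29.98 D=25.14
t=1.55: E=41.99 A=42.68 B=30.22 D=25.21
t=2.33: E=41.06 A=46.76 B=30.47 D=25.27
t=3.11: E=40.12 A=50.82 B=30.72 D=25.33
t=3.88: E=39.20 A=54.83 B=30.97 D=25.39
t=4.66: E=38.28 A=58.88 B=31.21 D=25.44
t=5.44: E=37.36 A=62.92 B=31.46 D=25.48
t=6.21: E=36.46 A=66.90 B=31.71 D=25.52
t=6.99: E=35.55 A=70.92 B=31.95 D=25.56
At T=6.99: E=35.55 A=70.92 B=31.95 D=25.56; the largest is A.

Dominant species at T: A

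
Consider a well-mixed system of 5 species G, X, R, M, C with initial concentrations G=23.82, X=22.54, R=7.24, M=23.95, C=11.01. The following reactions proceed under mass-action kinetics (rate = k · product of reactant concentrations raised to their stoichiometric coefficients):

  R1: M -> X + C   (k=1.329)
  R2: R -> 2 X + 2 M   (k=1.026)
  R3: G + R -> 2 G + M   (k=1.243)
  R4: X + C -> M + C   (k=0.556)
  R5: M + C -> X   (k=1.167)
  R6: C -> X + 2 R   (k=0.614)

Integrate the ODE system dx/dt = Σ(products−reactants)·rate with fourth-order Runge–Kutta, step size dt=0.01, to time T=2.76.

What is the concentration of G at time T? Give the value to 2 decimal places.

RK4 with dt=0.01: 276 steps to T=2.76. Trajectory (selected grid times):
t=0.00: G=23.82 X=22.54 R=7.24 M=23.95 C=11.01
t=0.31: G=31.64 X=38.64 R=0.03 M=17.03 C=1.11
t=0.61: G=32.04 X=42.98 R=0.03 M=13.33 C=1.10
t=0.92: G=32.44 X=45.01 R=0.03 M=11.96 C=1.09
t=1.23: G=32.85 X=46.10 R=0.03 M=11.52 C=1.09
t=1.53: G=33.24 X=46.82 R=0.03 M=11.43 C=1.09
t=1.84: G=33.64 X=47.43 R=0.03 M=11.48 C=1.09
t=2.15: G=34.05 X=47.99 R=0.03 M=11.57 C=1.09
t=2.45: G=34.44 X=48.51 R=0.03 M=11.68 C=1.09
t=2.76: G=34.85 X=49.04 R=0.03 M=11.80 C=1.09
Read off G at T=2.76: 34.85

G at T = 34.85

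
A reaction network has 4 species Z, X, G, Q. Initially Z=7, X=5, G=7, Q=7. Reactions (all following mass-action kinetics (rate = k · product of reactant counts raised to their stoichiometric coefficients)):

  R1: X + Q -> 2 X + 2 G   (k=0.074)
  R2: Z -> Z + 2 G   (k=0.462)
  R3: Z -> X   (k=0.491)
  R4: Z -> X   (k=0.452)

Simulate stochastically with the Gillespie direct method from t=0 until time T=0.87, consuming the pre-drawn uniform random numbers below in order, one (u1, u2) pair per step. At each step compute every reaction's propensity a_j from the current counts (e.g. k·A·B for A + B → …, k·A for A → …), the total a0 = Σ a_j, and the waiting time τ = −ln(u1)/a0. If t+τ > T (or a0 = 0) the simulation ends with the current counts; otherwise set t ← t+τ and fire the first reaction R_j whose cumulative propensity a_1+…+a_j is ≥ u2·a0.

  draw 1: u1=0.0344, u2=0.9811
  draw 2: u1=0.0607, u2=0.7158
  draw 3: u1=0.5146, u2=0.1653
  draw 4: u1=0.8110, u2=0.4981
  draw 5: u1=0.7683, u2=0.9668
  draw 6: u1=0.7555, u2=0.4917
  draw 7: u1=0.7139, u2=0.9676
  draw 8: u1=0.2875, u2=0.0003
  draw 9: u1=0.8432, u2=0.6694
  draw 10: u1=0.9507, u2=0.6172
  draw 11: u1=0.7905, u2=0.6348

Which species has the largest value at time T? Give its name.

Dominant species at T: G

t=0.000: Z=7 X=5 G=7 Q=7
Draw 1: a1=2.590, a2=3.234, a3=3.437, a4=3.164, a0=12.425; τ=−ln(0.0344)/12.425=0.271 → t=0.271; u2·a0=0.9811·12.425=12.190; a1+…+a3=9.261 < 12.190 ≤ a1+…+a4=12.425 → R4 fires; Z=6 X=6 G=7 Q=7
Draw 2: a1=3.108, a2=2.772, a3=2.946, a4=2.712, a0=11.538; τ=−ln(0.0607)/11.538=0.243 → t=0.514; u2·a0=0.7158·11.538=8.259; a1+a2=5.880 < 8.259 ≤ a1+…+a3=8.826 → R3 fires; Z=5 X=7 G=7 Q=7
Draw 3: a1=3.626, a2=2.310, a3=2.455, a4=2.260, a0=10.651; τ=−ln(0.5146)/10.651=0.062 → t=0.576; u2·a0=0.1653·10.651=1.761 ≤ a1=3.626 → R1 fires; Z=5 X=8 G=9 Q=6
Draw 4: a1=3.552, a2=2.310, a3=2.455, a4=2.260, a0=10.577; τ=−ln(0.8110)/10.577=0.020 → t=0.596; u2·a0=0.4981·10.577=5.268; a1=3.552 < 5.268 ≤ a1+a2=5.862 → R2 fires; Z=5 X=8 G=11 Q=6
Draw 5: a1=3.552, a2=2.310, a3=2.455, a4=2.260, a0=10.577; τ=−ln(0.7683)/10.577=0.025 → t=0.621; u2·a0=0.9668·10.577=10.226; a1+…+a3=8.317 < 10.226 ≤ a1+…+a4=10.577 → R4 fires; Z=4 X=9 G=11 Q=6
Draw 6: a1=3.996, a2=1.848, a3=1.964, a4=1.808, a0=9.616; τ=−ln(0.7555)/9.616=0.029 → t=0.650; u2·a0=0.4917·9.616=4.728; a1=3.996 < 4.728 ≤ a1+a2=5.844 → R2 fires; Z=4 X=9 G=13 Q=6
Draw 7: a1=3.996, a2=1.848, a3=1.964, a4=1.808, a0=9.616; τ=−ln(0.7139)/9.616=0.035 → t=0.685; u2·a0=0.9676·9.616=9.304; a1+…+a3=7.808 < 9.304 ≤ a1+…+a4=9.616 → R4 fires; Z=3 X=10 G=13 Q=6
Draw 8: a1=4.440, a2=1.386, a3=1.473, a4=1.356, a0=8.655; τ=−ln(0.2875)/8.655=0.144 → t=0.829; u2·a0=0.0003·8.655=0.003 ≤ a1=4.440 → R1 fires; Z=3 X=11 G=15 Q=5
Draw 9: a1=4.070, a2=1.386, a3=1.473, a4=1.356, a0=8.285; τ=−ln(0.8432)/8.285=0.021 → t=0.850; u2·a0=0.6694·8.285=5.546; a1+a2=5.456 < 5.546 ≤ a1+…+a3=6.929 → R3 fires; Z=2 X=12 G=15 Q=5
Draw 10: a1=4.440, a2=0.924, a3=0.982, a4=0.904, a0=7.250; τ=−ln(0.9507)/7.250=0.007 → t=0.857; u2·a0=0.6172·7.250=4.475; a1=4.440 < 4.475 ≤ a1+a2=5.364 → R2 fires; Z=2 X=12 G=17 Q=5
Draw 11: a1=4.440, a2=0.924, a3=0.982, a4=0.904, a0=7.250; τ=−ln(0.7905)/7.250=0.032 → t=0.889 > T=0.87: stop.
At T=0.87: Z=2 X=12 G=17 Q=5; the largest is G.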